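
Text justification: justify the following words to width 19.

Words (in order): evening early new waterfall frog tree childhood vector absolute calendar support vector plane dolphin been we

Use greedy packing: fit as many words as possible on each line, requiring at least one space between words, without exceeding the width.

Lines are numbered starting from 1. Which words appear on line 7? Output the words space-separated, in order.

Line 1: ['evening', 'early', 'new'] (min_width=17, slack=2)
Line 2: ['waterfall', 'frog', 'tree'] (min_width=19, slack=0)
Line 3: ['childhood', 'vector'] (min_width=16, slack=3)
Line 4: ['absolute', 'calendar'] (min_width=17, slack=2)
Line 5: ['support', 'vector'] (min_width=14, slack=5)
Line 6: ['plane', 'dolphin', 'been'] (min_width=18, slack=1)
Line 7: ['we'] (min_width=2, slack=17)

Answer: we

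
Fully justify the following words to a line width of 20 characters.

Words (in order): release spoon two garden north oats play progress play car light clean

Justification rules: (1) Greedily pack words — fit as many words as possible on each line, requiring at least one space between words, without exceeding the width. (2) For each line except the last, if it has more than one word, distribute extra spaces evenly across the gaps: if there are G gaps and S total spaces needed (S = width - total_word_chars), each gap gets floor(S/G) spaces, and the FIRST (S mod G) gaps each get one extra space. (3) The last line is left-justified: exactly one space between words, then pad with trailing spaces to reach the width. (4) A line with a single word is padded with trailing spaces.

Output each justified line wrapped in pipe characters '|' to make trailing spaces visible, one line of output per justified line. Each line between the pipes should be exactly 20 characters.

Line 1: ['release', 'spoon', 'two'] (min_width=17, slack=3)
Line 2: ['garden', 'north', 'oats'] (min_width=17, slack=3)
Line 3: ['play', 'progress', 'play'] (min_width=18, slack=2)
Line 4: ['car', 'light', 'clean'] (min_width=15, slack=5)

Answer: |release   spoon  two|
|garden   north  oats|
|play  progress  play|
|car light clean     |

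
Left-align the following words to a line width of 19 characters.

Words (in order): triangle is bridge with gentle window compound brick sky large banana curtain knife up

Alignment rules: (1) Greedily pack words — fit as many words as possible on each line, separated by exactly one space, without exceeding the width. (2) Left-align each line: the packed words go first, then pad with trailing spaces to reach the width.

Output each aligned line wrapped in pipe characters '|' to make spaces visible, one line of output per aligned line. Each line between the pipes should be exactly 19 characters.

Line 1: ['triangle', 'is', 'bridge'] (min_width=18, slack=1)
Line 2: ['with', 'gentle', 'window'] (min_width=18, slack=1)
Line 3: ['compound', 'brick', 'sky'] (min_width=18, slack=1)
Line 4: ['large', 'banana'] (min_width=12, slack=7)
Line 5: ['curtain', 'knife', 'up'] (min_width=16, slack=3)

Answer: |triangle is bridge |
|with gentle window |
|compound brick sky |
|large banana       |
|curtain knife up   |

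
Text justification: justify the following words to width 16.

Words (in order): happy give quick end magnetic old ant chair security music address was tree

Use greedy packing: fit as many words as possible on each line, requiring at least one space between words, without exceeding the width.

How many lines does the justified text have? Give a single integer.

Answer: 5

Derivation:
Line 1: ['happy', 'give', 'quick'] (min_width=16, slack=0)
Line 2: ['end', 'magnetic', 'old'] (min_width=16, slack=0)
Line 3: ['ant', 'chair'] (min_width=9, slack=7)
Line 4: ['security', 'music'] (min_width=14, slack=2)
Line 5: ['address', 'was', 'tree'] (min_width=16, slack=0)
Total lines: 5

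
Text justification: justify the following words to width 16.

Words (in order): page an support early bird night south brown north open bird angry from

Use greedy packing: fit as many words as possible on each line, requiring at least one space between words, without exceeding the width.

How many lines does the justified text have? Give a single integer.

Answer: 5

Derivation:
Line 1: ['page', 'an', 'support'] (min_width=15, slack=1)
Line 2: ['early', 'bird', 'night'] (min_width=16, slack=0)
Line 3: ['south', 'brown'] (min_width=11, slack=5)
Line 4: ['north', 'open', 'bird'] (min_width=15, slack=1)
Line 5: ['angry', 'from'] (min_width=10, slack=6)
Total lines: 5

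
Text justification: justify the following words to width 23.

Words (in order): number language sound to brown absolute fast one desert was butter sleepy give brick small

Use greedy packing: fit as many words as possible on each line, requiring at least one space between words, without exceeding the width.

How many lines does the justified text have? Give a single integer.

Line 1: ['number', 'language', 'sound'] (min_width=21, slack=2)
Line 2: ['to', 'brown', 'absolute', 'fast'] (min_width=22, slack=1)
Line 3: ['one', 'desert', 'was', 'butter'] (min_width=21, slack=2)
Line 4: ['sleepy', 'give', 'brick', 'small'] (min_width=23, slack=0)
Total lines: 4

Answer: 4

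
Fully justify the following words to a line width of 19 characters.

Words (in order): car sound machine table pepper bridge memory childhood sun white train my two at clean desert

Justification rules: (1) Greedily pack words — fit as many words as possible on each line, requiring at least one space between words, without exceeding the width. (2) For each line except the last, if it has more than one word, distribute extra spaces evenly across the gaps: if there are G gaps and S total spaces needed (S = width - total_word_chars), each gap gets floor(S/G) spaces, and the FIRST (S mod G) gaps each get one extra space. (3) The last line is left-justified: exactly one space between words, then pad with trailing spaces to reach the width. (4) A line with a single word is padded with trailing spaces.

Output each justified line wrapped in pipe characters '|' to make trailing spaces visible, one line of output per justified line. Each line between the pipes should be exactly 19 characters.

Answer: |car  sound  machine|
|table pepper bridge|
|memory    childhood|
|sun  white train my|
|two at clean desert|

Derivation:
Line 1: ['car', 'sound', 'machine'] (min_width=17, slack=2)
Line 2: ['table', 'pepper', 'bridge'] (min_width=19, slack=0)
Line 3: ['memory', 'childhood'] (min_width=16, slack=3)
Line 4: ['sun', 'white', 'train', 'my'] (min_width=18, slack=1)
Line 5: ['two', 'at', 'clean', 'desert'] (min_width=19, slack=0)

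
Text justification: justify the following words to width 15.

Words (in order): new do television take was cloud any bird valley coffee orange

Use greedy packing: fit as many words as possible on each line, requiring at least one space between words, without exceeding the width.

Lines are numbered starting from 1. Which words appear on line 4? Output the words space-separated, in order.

Answer: bird valley

Derivation:
Line 1: ['new', 'do'] (min_width=6, slack=9)
Line 2: ['television', 'take'] (min_width=15, slack=0)
Line 3: ['was', 'cloud', 'any'] (min_width=13, slack=2)
Line 4: ['bird', 'valley'] (min_width=11, slack=4)
Line 5: ['coffee', 'orange'] (min_width=13, slack=2)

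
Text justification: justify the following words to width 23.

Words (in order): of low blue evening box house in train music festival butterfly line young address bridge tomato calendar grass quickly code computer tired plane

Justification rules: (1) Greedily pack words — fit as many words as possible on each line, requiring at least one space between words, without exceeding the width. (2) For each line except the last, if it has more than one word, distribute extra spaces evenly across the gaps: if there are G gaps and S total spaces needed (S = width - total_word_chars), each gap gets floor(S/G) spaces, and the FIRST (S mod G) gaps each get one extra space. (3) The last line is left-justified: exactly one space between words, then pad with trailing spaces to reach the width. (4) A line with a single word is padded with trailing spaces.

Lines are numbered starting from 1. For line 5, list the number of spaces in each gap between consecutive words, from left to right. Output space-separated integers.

Answer: 2 2

Derivation:
Line 1: ['of', 'low', 'blue', 'evening', 'box'] (min_width=23, slack=0)
Line 2: ['house', 'in', 'train', 'music'] (min_width=20, slack=3)
Line 3: ['festival', 'butterfly', 'line'] (min_width=23, slack=0)
Line 4: ['young', 'address', 'bridge'] (min_width=20, slack=3)
Line 5: ['tomato', 'calendar', 'grass'] (min_width=21, slack=2)
Line 6: ['quickly', 'code', 'computer'] (min_width=21, slack=2)
Line 7: ['tired', 'plane'] (min_width=11, slack=12)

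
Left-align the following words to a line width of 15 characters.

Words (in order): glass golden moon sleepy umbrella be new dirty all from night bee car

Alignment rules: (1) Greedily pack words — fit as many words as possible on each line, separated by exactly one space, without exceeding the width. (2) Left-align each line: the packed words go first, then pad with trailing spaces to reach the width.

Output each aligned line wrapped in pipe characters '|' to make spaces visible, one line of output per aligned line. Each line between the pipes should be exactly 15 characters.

Answer: |glass golden   |
|moon sleepy    |
|umbrella be new|
|dirty all from |
|night bee car  |

Derivation:
Line 1: ['glass', 'golden'] (min_width=12, slack=3)
Line 2: ['moon', 'sleepy'] (min_width=11, slack=4)
Line 3: ['umbrella', 'be', 'new'] (min_width=15, slack=0)
Line 4: ['dirty', 'all', 'from'] (min_width=14, slack=1)
Line 5: ['night', 'bee', 'car'] (min_width=13, slack=2)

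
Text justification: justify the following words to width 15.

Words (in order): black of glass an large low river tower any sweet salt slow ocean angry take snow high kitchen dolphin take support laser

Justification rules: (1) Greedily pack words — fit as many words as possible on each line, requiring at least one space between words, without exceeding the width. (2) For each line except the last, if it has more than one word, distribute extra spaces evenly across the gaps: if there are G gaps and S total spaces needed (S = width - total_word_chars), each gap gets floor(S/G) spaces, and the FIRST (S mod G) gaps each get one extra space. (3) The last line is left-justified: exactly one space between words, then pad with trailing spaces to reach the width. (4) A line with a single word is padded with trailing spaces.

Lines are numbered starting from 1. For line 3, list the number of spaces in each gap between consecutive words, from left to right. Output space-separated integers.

Answer: 1 1

Derivation:
Line 1: ['black', 'of', 'glass'] (min_width=14, slack=1)
Line 2: ['an', 'large', 'low'] (min_width=12, slack=3)
Line 3: ['river', 'tower', 'any'] (min_width=15, slack=0)
Line 4: ['sweet', 'salt', 'slow'] (min_width=15, slack=0)
Line 5: ['ocean', 'angry'] (min_width=11, slack=4)
Line 6: ['take', 'snow', 'high'] (min_width=14, slack=1)
Line 7: ['kitchen', 'dolphin'] (min_width=15, slack=0)
Line 8: ['take', 'support'] (min_width=12, slack=3)
Line 9: ['laser'] (min_width=5, slack=10)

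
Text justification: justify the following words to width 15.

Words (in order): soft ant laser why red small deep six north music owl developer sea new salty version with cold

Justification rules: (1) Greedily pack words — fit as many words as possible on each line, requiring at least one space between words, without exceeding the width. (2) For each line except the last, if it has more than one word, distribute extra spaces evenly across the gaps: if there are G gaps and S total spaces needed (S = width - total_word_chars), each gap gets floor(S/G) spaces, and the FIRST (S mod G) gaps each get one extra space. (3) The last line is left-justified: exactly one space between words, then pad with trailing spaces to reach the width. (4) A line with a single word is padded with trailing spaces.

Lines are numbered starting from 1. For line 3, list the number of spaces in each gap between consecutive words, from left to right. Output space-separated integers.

Line 1: ['soft', 'ant', 'laser'] (min_width=14, slack=1)
Line 2: ['why', 'red', 'small'] (min_width=13, slack=2)
Line 3: ['deep', 'six', 'north'] (min_width=14, slack=1)
Line 4: ['music', 'owl'] (min_width=9, slack=6)
Line 5: ['developer', 'sea'] (min_width=13, slack=2)
Line 6: ['new', 'salty'] (min_width=9, slack=6)
Line 7: ['version', 'with'] (min_width=12, slack=3)
Line 8: ['cold'] (min_width=4, slack=11)

Answer: 2 1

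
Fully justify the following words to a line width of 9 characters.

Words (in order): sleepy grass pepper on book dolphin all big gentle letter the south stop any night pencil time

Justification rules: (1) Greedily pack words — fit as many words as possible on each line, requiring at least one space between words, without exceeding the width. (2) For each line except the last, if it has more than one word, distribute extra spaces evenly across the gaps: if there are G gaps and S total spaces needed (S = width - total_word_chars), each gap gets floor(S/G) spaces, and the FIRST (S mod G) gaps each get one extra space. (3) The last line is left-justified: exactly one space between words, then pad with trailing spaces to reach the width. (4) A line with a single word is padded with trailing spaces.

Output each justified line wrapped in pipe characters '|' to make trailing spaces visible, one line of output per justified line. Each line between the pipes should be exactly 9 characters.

Answer: |sleepy   |
|grass    |
|pepper on|
|book     |
|dolphin  |
|all   big|
|gentle   |
|letter   |
|the south|
|stop  any|
|night    |
|pencil   |
|time     |

Derivation:
Line 1: ['sleepy'] (min_width=6, slack=3)
Line 2: ['grass'] (min_width=5, slack=4)
Line 3: ['pepper', 'on'] (min_width=9, slack=0)
Line 4: ['book'] (min_width=4, slack=5)
Line 5: ['dolphin'] (min_width=7, slack=2)
Line 6: ['all', 'big'] (min_width=7, slack=2)
Line 7: ['gentle'] (min_width=6, slack=3)
Line 8: ['letter'] (min_width=6, slack=3)
Line 9: ['the', 'south'] (min_width=9, slack=0)
Line 10: ['stop', 'any'] (min_width=8, slack=1)
Line 11: ['night'] (min_width=5, slack=4)
Line 12: ['pencil'] (min_width=6, slack=3)
Line 13: ['time'] (min_width=4, slack=5)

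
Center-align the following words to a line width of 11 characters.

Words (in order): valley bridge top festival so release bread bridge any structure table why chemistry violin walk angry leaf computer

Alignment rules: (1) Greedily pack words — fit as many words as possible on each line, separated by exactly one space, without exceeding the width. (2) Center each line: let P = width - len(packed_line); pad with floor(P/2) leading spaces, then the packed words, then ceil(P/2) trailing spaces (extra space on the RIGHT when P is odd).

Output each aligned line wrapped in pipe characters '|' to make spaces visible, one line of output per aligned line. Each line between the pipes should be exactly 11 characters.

Line 1: ['valley'] (min_width=6, slack=5)
Line 2: ['bridge', 'top'] (min_width=10, slack=1)
Line 3: ['festival', 'so'] (min_width=11, slack=0)
Line 4: ['release'] (min_width=7, slack=4)
Line 5: ['bread'] (min_width=5, slack=6)
Line 6: ['bridge', 'any'] (min_width=10, slack=1)
Line 7: ['structure'] (min_width=9, slack=2)
Line 8: ['table', 'why'] (min_width=9, slack=2)
Line 9: ['chemistry'] (min_width=9, slack=2)
Line 10: ['violin', 'walk'] (min_width=11, slack=0)
Line 11: ['angry', 'leaf'] (min_width=10, slack=1)
Line 12: ['computer'] (min_width=8, slack=3)

Answer: |  valley   |
|bridge top |
|festival so|
|  release  |
|   bread   |
|bridge any |
| structure |
| table why |
| chemistry |
|violin walk|
|angry leaf |
| computer  |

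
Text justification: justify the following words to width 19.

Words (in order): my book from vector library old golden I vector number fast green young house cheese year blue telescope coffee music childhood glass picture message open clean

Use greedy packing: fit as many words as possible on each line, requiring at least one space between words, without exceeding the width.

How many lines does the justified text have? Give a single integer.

Answer: 10

Derivation:
Line 1: ['my', 'book', 'from', 'vector'] (min_width=19, slack=0)
Line 2: ['library', 'old', 'golden'] (min_width=18, slack=1)
Line 3: ['I', 'vector', 'number'] (min_width=15, slack=4)
Line 4: ['fast', 'green', 'young'] (min_width=16, slack=3)
Line 5: ['house', 'cheese', 'year'] (min_width=17, slack=2)
Line 6: ['blue', 'telescope'] (min_width=14, slack=5)
Line 7: ['coffee', 'music'] (min_width=12, slack=7)
Line 8: ['childhood', 'glass'] (min_width=15, slack=4)
Line 9: ['picture', 'message'] (min_width=15, slack=4)
Line 10: ['open', 'clean'] (min_width=10, slack=9)
Total lines: 10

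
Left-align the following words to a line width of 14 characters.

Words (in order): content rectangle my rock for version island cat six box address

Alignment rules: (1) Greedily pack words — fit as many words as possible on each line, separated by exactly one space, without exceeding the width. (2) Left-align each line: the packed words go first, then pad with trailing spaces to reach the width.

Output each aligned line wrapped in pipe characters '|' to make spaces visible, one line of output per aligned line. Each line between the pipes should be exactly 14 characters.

Line 1: ['content'] (min_width=7, slack=7)
Line 2: ['rectangle', 'my'] (min_width=12, slack=2)
Line 3: ['rock', 'for'] (min_width=8, slack=6)
Line 4: ['version', 'island'] (min_width=14, slack=0)
Line 5: ['cat', 'six', 'box'] (min_width=11, slack=3)
Line 6: ['address'] (min_width=7, slack=7)

Answer: |content       |
|rectangle my  |
|rock for      |
|version island|
|cat six box   |
|address       |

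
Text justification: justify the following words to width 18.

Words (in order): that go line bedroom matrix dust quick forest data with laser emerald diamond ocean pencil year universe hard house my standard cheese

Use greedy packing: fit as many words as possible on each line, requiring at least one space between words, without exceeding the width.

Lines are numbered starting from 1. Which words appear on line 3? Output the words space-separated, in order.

Line 1: ['that', 'go', 'line'] (min_width=12, slack=6)
Line 2: ['bedroom', 'matrix'] (min_width=14, slack=4)
Line 3: ['dust', 'quick', 'forest'] (min_width=17, slack=1)
Line 4: ['data', 'with', 'laser'] (min_width=15, slack=3)
Line 5: ['emerald', 'diamond'] (min_width=15, slack=3)
Line 6: ['ocean', 'pencil', 'year'] (min_width=17, slack=1)
Line 7: ['universe', 'hard'] (min_width=13, slack=5)
Line 8: ['house', 'my', 'standard'] (min_width=17, slack=1)
Line 9: ['cheese'] (min_width=6, slack=12)

Answer: dust quick forest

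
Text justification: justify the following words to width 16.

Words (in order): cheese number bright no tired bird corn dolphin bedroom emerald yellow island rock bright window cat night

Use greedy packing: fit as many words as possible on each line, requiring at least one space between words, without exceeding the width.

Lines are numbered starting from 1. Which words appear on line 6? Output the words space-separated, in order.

Answer: island rock

Derivation:
Line 1: ['cheese', 'number'] (min_width=13, slack=3)
Line 2: ['bright', 'no', 'tired'] (min_width=15, slack=1)
Line 3: ['bird', 'corn'] (min_width=9, slack=7)
Line 4: ['dolphin', 'bedroom'] (min_width=15, slack=1)
Line 5: ['emerald', 'yellow'] (min_width=14, slack=2)
Line 6: ['island', 'rock'] (min_width=11, slack=5)
Line 7: ['bright', 'window'] (min_width=13, slack=3)
Line 8: ['cat', 'night'] (min_width=9, slack=7)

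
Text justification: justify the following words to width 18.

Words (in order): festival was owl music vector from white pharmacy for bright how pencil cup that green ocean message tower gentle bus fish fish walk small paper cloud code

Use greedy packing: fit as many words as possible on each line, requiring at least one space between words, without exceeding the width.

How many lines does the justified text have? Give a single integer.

Answer: 10

Derivation:
Line 1: ['festival', 'was', 'owl'] (min_width=16, slack=2)
Line 2: ['music', 'vector', 'from'] (min_width=17, slack=1)
Line 3: ['white', 'pharmacy', 'for'] (min_width=18, slack=0)
Line 4: ['bright', 'how', 'pencil'] (min_width=17, slack=1)
Line 5: ['cup', 'that', 'green'] (min_width=14, slack=4)
Line 6: ['ocean', 'message'] (min_width=13, slack=5)
Line 7: ['tower', 'gentle', 'bus'] (min_width=16, slack=2)
Line 8: ['fish', 'fish', 'walk'] (min_width=14, slack=4)
Line 9: ['small', 'paper', 'cloud'] (min_width=17, slack=1)
Line 10: ['code'] (min_width=4, slack=14)
Total lines: 10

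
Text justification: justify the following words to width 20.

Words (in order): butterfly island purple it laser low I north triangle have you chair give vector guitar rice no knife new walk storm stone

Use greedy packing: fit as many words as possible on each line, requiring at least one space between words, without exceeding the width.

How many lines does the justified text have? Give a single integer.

Answer: 7

Derivation:
Line 1: ['butterfly', 'island'] (min_width=16, slack=4)
Line 2: ['purple', 'it', 'laser', 'low'] (min_width=19, slack=1)
Line 3: ['I', 'north', 'triangle'] (min_width=16, slack=4)
Line 4: ['have', 'you', 'chair', 'give'] (min_width=19, slack=1)
Line 5: ['vector', 'guitar', 'rice'] (min_width=18, slack=2)
Line 6: ['no', 'knife', 'new', 'walk'] (min_width=17, slack=3)
Line 7: ['storm', 'stone'] (min_width=11, slack=9)
Total lines: 7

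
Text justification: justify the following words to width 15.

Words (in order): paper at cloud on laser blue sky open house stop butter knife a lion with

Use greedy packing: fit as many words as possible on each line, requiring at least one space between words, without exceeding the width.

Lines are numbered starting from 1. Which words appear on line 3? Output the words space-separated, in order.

Line 1: ['paper', 'at', 'cloud'] (min_width=14, slack=1)
Line 2: ['on', 'laser', 'blue'] (min_width=13, slack=2)
Line 3: ['sky', 'open', 'house'] (min_width=14, slack=1)
Line 4: ['stop', 'butter'] (min_width=11, slack=4)
Line 5: ['knife', 'a', 'lion'] (min_width=12, slack=3)
Line 6: ['with'] (min_width=4, slack=11)

Answer: sky open house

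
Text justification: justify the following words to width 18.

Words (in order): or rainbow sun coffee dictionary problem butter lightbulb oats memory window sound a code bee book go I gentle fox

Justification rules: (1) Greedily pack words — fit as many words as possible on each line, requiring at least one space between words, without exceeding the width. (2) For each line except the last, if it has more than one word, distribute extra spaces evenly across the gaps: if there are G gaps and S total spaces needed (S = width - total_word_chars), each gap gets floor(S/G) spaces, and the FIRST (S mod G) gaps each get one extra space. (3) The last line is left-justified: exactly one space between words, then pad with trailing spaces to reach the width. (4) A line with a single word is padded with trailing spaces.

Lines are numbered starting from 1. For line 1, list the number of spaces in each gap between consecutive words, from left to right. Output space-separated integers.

Line 1: ['or', 'rainbow', 'sun'] (min_width=14, slack=4)
Line 2: ['coffee', 'dictionary'] (min_width=17, slack=1)
Line 3: ['problem', 'butter'] (min_width=14, slack=4)
Line 4: ['lightbulb', 'oats'] (min_width=14, slack=4)
Line 5: ['memory', 'window'] (min_width=13, slack=5)
Line 6: ['sound', 'a', 'code', 'bee'] (min_width=16, slack=2)
Line 7: ['book', 'go', 'I', 'gentle'] (min_width=16, slack=2)
Line 8: ['fox'] (min_width=3, slack=15)

Answer: 3 3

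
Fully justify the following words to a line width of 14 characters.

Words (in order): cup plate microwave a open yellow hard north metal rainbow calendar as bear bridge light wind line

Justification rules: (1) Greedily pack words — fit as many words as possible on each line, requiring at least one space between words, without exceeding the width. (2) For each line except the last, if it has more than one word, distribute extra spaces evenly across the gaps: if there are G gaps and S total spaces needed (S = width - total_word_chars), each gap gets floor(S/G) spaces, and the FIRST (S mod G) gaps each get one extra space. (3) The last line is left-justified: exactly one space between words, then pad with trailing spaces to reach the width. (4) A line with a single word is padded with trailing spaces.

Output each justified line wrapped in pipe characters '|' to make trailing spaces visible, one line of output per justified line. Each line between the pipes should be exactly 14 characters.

Line 1: ['cup', 'plate'] (min_width=9, slack=5)
Line 2: ['microwave', 'a'] (min_width=11, slack=3)
Line 3: ['open', 'yellow'] (min_width=11, slack=3)
Line 4: ['hard', 'north'] (min_width=10, slack=4)
Line 5: ['metal', 'rainbow'] (min_width=13, slack=1)
Line 6: ['calendar', 'as'] (min_width=11, slack=3)
Line 7: ['bear', 'bridge'] (min_width=11, slack=3)
Line 8: ['light', 'wind'] (min_width=10, slack=4)
Line 9: ['line'] (min_width=4, slack=10)

Answer: |cup      plate|
|microwave    a|
|open    yellow|
|hard     north|
|metal  rainbow|
|calendar    as|
|bear    bridge|
|light     wind|
|line          |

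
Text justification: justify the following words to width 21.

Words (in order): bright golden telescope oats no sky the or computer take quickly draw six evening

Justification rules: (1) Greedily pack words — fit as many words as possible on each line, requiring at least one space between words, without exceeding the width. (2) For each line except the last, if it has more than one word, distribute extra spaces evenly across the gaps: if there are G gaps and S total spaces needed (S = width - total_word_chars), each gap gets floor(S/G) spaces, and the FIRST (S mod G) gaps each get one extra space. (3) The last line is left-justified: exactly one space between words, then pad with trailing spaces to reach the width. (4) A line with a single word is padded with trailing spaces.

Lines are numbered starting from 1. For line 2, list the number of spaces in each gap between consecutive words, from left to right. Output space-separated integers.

Answer: 1 1 1

Derivation:
Line 1: ['bright', 'golden'] (min_width=13, slack=8)
Line 2: ['telescope', 'oats', 'no', 'sky'] (min_width=21, slack=0)
Line 3: ['the', 'or', 'computer', 'take'] (min_width=20, slack=1)
Line 4: ['quickly', 'draw', 'six'] (min_width=16, slack=5)
Line 5: ['evening'] (min_width=7, slack=14)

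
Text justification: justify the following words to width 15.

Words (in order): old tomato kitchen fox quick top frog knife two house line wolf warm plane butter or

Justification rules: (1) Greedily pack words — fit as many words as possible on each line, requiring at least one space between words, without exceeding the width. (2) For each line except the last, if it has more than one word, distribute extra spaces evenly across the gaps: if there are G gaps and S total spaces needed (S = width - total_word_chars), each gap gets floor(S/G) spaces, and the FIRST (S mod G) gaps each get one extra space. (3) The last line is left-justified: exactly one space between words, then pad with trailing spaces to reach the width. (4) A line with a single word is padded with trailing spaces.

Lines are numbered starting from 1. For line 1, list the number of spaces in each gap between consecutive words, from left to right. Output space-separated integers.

Answer: 6

Derivation:
Line 1: ['old', 'tomato'] (min_width=10, slack=5)
Line 2: ['kitchen', 'fox'] (min_width=11, slack=4)
Line 3: ['quick', 'top', 'frog'] (min_width=14, slack=1)
Line 4: ['knife', 'two', 'house'] (min_width=15, slack=0)
Line 5: ['line', 'wolf', 'warm'] (min_width=14, slack=1)
Line 6: ['plane', 'butter', 'or'] (min_width=15, slack=0)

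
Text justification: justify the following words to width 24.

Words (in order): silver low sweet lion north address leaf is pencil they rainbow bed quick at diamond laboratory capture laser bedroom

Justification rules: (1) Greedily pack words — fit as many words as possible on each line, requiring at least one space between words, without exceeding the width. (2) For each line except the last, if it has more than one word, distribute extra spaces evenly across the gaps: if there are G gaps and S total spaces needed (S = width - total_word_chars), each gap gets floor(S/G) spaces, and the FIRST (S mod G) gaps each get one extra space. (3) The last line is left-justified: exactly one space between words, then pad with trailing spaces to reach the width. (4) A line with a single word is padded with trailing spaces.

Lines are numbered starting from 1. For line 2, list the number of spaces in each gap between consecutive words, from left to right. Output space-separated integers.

Line 1: ['silver', 'low', 'sweet', 'lion'] (min_width=21, slack=3)
Line 2: ['north', 'address', 'leaf', 'is'] (min_width=21, slack=3)
Line 3: ['pencil', 'they', 'rainbow', 'bed'] (min_width=23, slack=1)
Line 4: ['quick', 'at', 'diamond'] (min_width=16, slack=8)
Line 5: ['laboratory', 'capture', 'laser'] (min_width=24, slack=0)
Line 6: ['bedroom'] (min_width=7, slack=17)

Answer: 2 2 2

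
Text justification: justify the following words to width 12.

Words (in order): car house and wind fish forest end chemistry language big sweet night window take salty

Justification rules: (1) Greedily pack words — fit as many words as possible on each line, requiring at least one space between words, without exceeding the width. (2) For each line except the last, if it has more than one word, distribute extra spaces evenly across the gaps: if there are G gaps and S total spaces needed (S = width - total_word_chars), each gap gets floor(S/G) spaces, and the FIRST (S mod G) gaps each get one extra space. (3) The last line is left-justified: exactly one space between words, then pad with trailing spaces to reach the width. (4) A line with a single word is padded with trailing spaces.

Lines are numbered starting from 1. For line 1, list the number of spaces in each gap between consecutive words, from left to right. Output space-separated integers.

Line 1: ['car', 'house'] (min_width=9, slack=3)
Line 2: ['and', 'wind'] (min_width=8, slack=4)
Line 3: ['fish', 'forest'] (min_width=11, slack=1)
Line 4: ['end'] (min_width=3, slack=9)
Line 5: ['chemistry'] (min_width=9, slack=3)
Line 6: ['language', 'big'] (min_width=12, slack=0)
Line 7: ['sweet', 'night'] (min_width=11, slack=1)
Line 8: ['window', 'take'] (min_width=11, slack=1)
Line 9: ['salty'] (min_width=5, slack=7)

Answer: 4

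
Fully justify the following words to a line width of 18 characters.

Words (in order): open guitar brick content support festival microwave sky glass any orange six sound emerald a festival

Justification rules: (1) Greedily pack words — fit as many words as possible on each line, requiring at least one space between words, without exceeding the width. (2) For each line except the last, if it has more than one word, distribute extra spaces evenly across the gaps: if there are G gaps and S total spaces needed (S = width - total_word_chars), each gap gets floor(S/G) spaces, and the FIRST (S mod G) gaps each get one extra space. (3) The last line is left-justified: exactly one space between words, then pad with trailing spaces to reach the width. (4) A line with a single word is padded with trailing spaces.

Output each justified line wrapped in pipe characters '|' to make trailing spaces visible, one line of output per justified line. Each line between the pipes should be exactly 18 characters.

Answer: |open  guitar brick|
|content    support|
|festival microwave|
|sky    glass   any|
|orange  six  sound|
|emerald a festival|

Derivation:
Line 1: ['open', 'guitar', 'brick'] (min_width=17, slack=1)
Line 2: ['content', 'support'] (min_width=15, slack=3)
Line 3: ['festival', 'microwave'] (min_width=18, slack=0)
Line 4: ['sky', 'glass', 'any'] (min_width=13, slack=5)
Line 5: ['orange', 'six', 'sound'] (min_width=16, slack=2)
Line 6: ['emerald', 'a', 'festival'] (min_width=18, slack=0)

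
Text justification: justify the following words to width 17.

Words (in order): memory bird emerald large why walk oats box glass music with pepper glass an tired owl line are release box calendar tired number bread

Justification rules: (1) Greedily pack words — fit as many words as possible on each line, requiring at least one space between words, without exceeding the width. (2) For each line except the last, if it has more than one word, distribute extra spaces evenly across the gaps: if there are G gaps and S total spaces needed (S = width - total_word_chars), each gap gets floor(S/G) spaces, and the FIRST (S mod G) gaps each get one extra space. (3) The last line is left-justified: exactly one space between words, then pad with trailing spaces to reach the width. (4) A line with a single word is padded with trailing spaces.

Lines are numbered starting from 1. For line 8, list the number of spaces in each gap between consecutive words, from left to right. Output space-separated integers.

Answer: 4

Derivation:
Line 1: ['memory', 'bird'] (min_width=11, slack=6)
Line 2: ['emerald', 'large', 'why'] (min_width=17, slack=0)
Line 3: ['walk', 'oats', 'box'] (min_width=13, slack=4)
Line 4: ['glass', 'music', 'with'] (min_width=16, slack=1)
Line 5: ['pepper', 'glass', 'an'] (min_width=15, slack=2)
Line 6: ['tired', 'owl', 'line'] (min_width=14, slack=3)
Line 7: ['are', 'release', 'box'] (min_width=15, slack=2)
Line 8: ['calendar', 'tired'] (min_width=14, slack=3)
Line 9: ['number', 'bread'] (min_width=12, slack=5)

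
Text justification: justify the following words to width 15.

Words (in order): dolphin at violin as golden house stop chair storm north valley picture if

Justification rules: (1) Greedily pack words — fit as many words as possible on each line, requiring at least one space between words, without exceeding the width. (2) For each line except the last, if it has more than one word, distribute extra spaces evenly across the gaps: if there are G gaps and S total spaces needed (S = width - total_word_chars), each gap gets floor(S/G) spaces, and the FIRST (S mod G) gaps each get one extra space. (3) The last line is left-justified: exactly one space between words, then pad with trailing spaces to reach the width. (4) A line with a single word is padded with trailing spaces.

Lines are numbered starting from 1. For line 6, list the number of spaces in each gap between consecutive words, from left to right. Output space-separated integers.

Answer: 2

Derivation:
Line 1: ['dolphin', 'at'] (min_width=10, slack=5)
Line 2: ['violin', 'as'] (min_width=9, slack=6)
Line 3: ['golden', 'house'] (min_width=12, slack=3)
Line 4: ['stop', 'chair'] (min_width=10, slack=5)
Line 5: ['storm', 'north'] (min_width=11, slack=4)
Line 6: ['valley', 'picture'] (min_width=14, slack=1)
Line 7: ['if'] (min_width=2, slack=13)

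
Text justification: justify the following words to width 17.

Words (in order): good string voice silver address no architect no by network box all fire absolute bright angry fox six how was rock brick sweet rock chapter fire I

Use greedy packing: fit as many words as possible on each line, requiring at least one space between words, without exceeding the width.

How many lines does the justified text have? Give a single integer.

Line 1: ['good', 'string', 'voice'] (min_width=17, slack=0)
Line 2: ['silver', 'address', 'no'] (min_width=17, slack=0)
Line 3: ['architect', 'no', 'by'] (min_width=15, slack=2)
Line 4: ['network', 'box', 'all'] (min_width=15, slack=2)
Line 5: ['fire', 'absolute'] (min_width=13, slack=4)
Line 6: ['bright', 'angry', 'fox'] (min_width=16, slack=1)
Line 7: ['six', 'how', 'was', 'rock'] (min_width=16, slack=1)
Line 8: ['brick', 'sweet', 'rock'] (min_width=16, slack=1)
Line 9: ['chapter', 'fire', 'I'] (min_width=14, slack=3)
Total lines: 9

Answer: 9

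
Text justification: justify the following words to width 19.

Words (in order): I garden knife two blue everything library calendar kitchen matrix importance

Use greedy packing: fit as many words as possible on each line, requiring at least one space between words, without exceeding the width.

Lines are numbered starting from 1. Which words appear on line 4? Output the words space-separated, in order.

Line 1: ['I', 'garden', 'knife', 'two'] (min_width=18, slack=1)
Line 2: ['blue', 'everything'] (min_width=15, slack=4)
Line 3: ['library', 'calendar'] (min_width=16, slack=3)
Line 4: ['kitchen', 'matrix'] (min_width=14, slack=5)
Line 5: ['importance'] (min_width=10, slack=9)

Answer: kitchen matrix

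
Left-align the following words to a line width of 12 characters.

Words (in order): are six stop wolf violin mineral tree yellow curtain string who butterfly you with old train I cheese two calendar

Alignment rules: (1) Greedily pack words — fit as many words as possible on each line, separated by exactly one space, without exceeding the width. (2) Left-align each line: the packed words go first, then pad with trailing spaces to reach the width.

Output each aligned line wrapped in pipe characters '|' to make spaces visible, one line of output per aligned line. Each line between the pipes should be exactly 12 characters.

Answer: |are six stop|
|wolf violin |
|mineral tree|
|yellow      |
|curtain     |
|string who  |
|butterfly   |
|you with old|
|train I     |
|cheese two  |
|calendar    |

Derivation:
Line 1: ['are', 'six', 'stop'] (min_width=12, slack=0)
Line 2: ['wolf', 'violin'] (min_width=11, slack=1)
Line 3: ['mineral', 'tree'] (min_width=12, slack=0)
Line 4: ['yellow'] (min_width=6, slack=6)
Line 5: ['curtain'] (min_width=7, slack=5)
Line 6: ['string', 'who'] (min_width=10, slack=2)
Line 7: ['butterfly'] (min_width=9, slack=3)
Line 8: ['you', 'with', 'old'] (min_width=12, slack=0)
Line 9: ['train', 'I'] (min_width=7, slack=5)
Line 10: ['cheese', 'two'] (min_width=10, slack=2)
Line 11: ['calendar'] (min_width=8, slack=4)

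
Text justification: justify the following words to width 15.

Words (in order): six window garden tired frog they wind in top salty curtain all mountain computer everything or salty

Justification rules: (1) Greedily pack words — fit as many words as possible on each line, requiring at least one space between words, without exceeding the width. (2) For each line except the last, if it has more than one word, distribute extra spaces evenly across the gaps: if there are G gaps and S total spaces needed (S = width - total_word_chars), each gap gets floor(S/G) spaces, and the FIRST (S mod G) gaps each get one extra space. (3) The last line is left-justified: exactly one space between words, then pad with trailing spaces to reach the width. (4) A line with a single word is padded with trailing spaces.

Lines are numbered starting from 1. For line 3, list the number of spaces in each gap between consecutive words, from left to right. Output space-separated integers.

Line 1: ['six', 'window'] (min_width=10, slack=5)
Line 2: ['garden', 'tired'] (min_width=12, slack=3)
Line 3: ['frog', 'they', 'wind'] (min_width=14, slack=1)
Line 4: ['in', 'top', 'salty'] (min_width=12, slack=3)
Line 5: ['curtain', 'all'] (min_width=11, slack=4)
Line 6: ['mountain'] (min_width=8, slack=7)
Line 7: ['computer'] (min_width=8, slack=7)
Line 8: ['everything', 'or'] (min_width=13, slack=2)
Line 9: ['salty'] (min_width=5, slack=10)

Answer: 2 1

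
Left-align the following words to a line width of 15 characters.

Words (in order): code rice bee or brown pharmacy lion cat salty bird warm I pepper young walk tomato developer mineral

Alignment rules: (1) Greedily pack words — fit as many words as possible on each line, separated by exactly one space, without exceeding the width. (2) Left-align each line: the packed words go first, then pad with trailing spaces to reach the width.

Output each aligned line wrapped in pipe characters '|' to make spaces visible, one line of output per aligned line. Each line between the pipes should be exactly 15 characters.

Line 1: ['code', 'rice', 'bee'] (min_width=13, slack=2)
Line 2: ['or', 'brown'] (min_width=8, slack=7)
Line 3: ['pharmacy', 'lion'] (min_width=13, slack=2)
Line 4: ['cat', 'salty', 'bird'] (min_width=14, slack=1)
Line 5: ['warm', 'I', 'pepper'] (min_width=13, slack=2)
Line 6: ['young', 'walk'] (min_width=10, slack=5)
Line 7: ['tomato'] (min_width=6, slack=9)
Line 8: ['developer'] (min_width=9, slack=6)
Line 9: ['mineral'] (min_width=7, slack=8)

Answer: |code rice bee  |
|or brown       |
|pharmacy lion  |
|cat salty bird |
|warm I pepper  |
|young walk     |
|tomato         |
|developer      |
|mineral        |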